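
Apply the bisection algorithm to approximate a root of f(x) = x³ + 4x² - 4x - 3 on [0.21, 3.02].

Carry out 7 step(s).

f(x) = x³ + 4x² - 4x - 3
Initial interval: [0.21, 3.02]

Iteration 1:
  c_1 = (0.210000 + 3.020000)/2 = 1.615000
  f(c_1) = f(1.615000) = 5.185183
  f(a) × f(c) < 0, new interval: [0.210000, 1.615000]
Iteration 2:
  c_2 = (0.210000 + 1.615000)/2 = 0.912500
  f(c_2) = f(0.912500) = -2.559576
  f(a) × f(c) ≥ 0, new interval: [0.912500, 1.615000]
Iteration 3:
  c_3 = (0.912500 + 1.615000)/2 = 1.263750
  f(c_3) = f(1.263750) = 0.351546
  f(a) × f(c) < 0, new interval: [0.912500, 1.263750]
Iteration 4:
  c_4 = (0.912500 + 1.263750)/2 = 1.088125
  f(c_4) = f(1.088125) = -1.328079
  f(a) × f(c) ≥ 0, new interval: [1.088125, 1.263750]
Iteration 5:
  c_5 = (1.088125 + 1.263750)/2 = 1.175937
  f(c_5) = f(1.175937) = -0.546314
  f(a) × f(c) ≥ 0, new interval: [1.175937, 1.263750]
Iteration 6:
  c_6 = (1.175937 + 1.263750)/2 = 1.219844
  f(c_6) = f(1.219844) = -0.112150
  f(a) × f(c) ≥ 0, new interval: [1.219844, 1.263750]
Iteration 7:
  c_7 = (1.219844 + 1.263750)/2 = 1.241797
  f(c_7) = f(1.241797) = 0.115975
  f(a) × f(c) < 0, new interval: [1.219844, 1.241797]

After 7 iteration(s), the approximation is c_7 = 1.241797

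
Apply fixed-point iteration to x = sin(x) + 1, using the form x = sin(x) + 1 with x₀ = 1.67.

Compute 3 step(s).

Equation: x = sin(x) + 1
Fixed-point form: x = sin(x) + 1
x₀ = 1.67

x_1 = g(1.670000) = 1.995083
x_2 = g(1.995083) = 1.911332
x_3 = g(1.911332) = 1.942576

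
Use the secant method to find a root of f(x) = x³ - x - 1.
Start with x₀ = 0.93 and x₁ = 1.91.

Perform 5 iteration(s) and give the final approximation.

f(x) = x³ - x - 1
x₀ = 0.93, x₁ = 1.91

Secant formula: x_{n+1} = x_n - f(x_n)(x_n - x_{n-1})/(f(x_n) - f(x_{n-1}))

Iteration 1:
  f(0.930000) = -1.125643
  f(1.910000) = 4.057871
  x_2 = 1.910000 - 4.057871×(1.910000 - 0.930000)/(4.057871 - (-1.125643))
       = 1.142815
Iteration 2:
  f(1.910000) = 4.057871
  f(1.142815) = -0.650268
  x_3 = 1.142815 - (-0.650268)×(1.142815 - 1.910000)/(-0.650268 - 4.057871)
       = 1.248775
Iteration 3:
  f(1.142815) = -0.650268
  f(1.248775) = -0.301385
  x_4 = 1.248775 - (-0.301385)×(1.248775 - 1.142815)/(-0.301385 - (-0.650268))
       = 1.340310
Iteration 4:
  f(1.248775) = -0.301385
  f(1.340310) = 0.067464
  x_5 = 1.340310 - 0.067464×(1.340310 - 1.248775)/(0.067464 - (-0.301385))
       = 1.323568
Iteration 5:
  f(1.340310) = 0.067464
  f(1.323568) = -0.004899
  x_6 = 1.323568 - (-0.004899)×(1.323568 - 1.340310)/(-0.004899 - 0.067464)
       = 1.324701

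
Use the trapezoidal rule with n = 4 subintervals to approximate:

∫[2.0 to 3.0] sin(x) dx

f(x) = sin(x)
a = 2.0, b = 3.0, n = 4
h = (b - a)/n = 0.250000

Trapezoidal rule: (h/2)[f(x₀) + 2f(x₁) + 2f(x₂) + ... + f(xₙ)]

x_0 = 2.0000, f(x_0) = 0.909297, coefficient = 1
x_1 = 2.2500, f(x_1) = 0.778073, coefficient = 2
x_2 = 2.5000, f(x_2) = 0.598472, coefficient = 2
x_3 = 2.7500, f(x_3) = 0.381661, coefficient = 2
x_4 = 3.0000, f(x_4) = 0.141120, coefficient = 1

I ≈ (0.250000/2) × 4.566830 = 0.570854
Exact value: 0.573846
Error: 0.002992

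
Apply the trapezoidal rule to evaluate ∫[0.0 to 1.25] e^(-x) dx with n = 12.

f(x) = e^(-x)
a = 0.0, b = 1.25, n = 12
h = (b - a)/n = 0.104167

Trapezoidal rule: (h/2)[f(x₀) + 2f(x₁) + 2f(x₂) + ... + f(xₙ)]

x_0 = 0.0000, f(x_0) = 1.000000, coefficient = 1
x_1 = 0.1042, f(x_1) = 0.901075, coefficient = 2
x_2 = 0.2083, f(x_2) = 0.811936, coefficient = 2
x_3 = 0.3125, f(x_3) = 0.731616, coefficient = 2
x_4 = 0.4167, f(x_4) = 0.659241, coefficient = 2
x_5 = 0.5208, f(x_5) = 0.594025, coefficient = 2
x_6 = 0.6250, f(x_6) = 0.535261, coefficient = 2
x_7 = 0.7292, f(x_7) = 0.482311, coefficient = 2
x_8 = 0.8333, f(x_8) = 0.434598, coefficient = 2
x_9 = 0.9375, f(x_9) = 0.391606, coefficient = 2
x_10 = 1.0417, f(x_10) = 0.352866, coefficient = 2
x_11 = 1.1458, f(x_11) = 0.317959, coefficient = 2
x_12 = 1.2500, f(x_12) = 0.286505, coefficient = 1

I ≈ (0.104167/2) × 13.711493 = 0.714140
Exact value: 0.713495
Error: 0.000645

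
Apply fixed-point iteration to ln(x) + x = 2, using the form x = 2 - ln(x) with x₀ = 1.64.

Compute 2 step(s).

Equation: ln(x) + x = 2
Fixed-point form: x = 2 - ln(x)
x₀ = 1.64

x_1 = g(1.640000) = 1.505304
x_2 = g(1.505304) = 1.591005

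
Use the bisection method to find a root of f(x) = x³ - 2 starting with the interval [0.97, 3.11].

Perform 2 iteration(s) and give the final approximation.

f(x) = x³ - 2
Initial interval: [0.97, 3.11]

Iteration 1:
  c_1 = (0.970000 + 3.110000)/2 = 2.040000
  f(c_1) = f(2.040000) = 6.489664
  f(a) × f(c) < 0, new interval: [0.970000, 2.040000]
Iteration 2:
  c_2 = (0.970000 + 2.040000)/2 = 1.505000
  f(c_2) = f(1.505000) = 1.408863
  f(a) × f(c) < 0, new interval: [0.970000, 1.505000]

After 2 iteration(s), the approximation is c_2 = 1.505000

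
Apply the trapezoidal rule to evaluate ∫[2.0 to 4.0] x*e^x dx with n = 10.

f(x) = x*e^x
a = 2.0, b = 4.0, n = 10
h = (b - a)/n = 0.200000

Trapezoidal rule: (h/2)[f(x₀) + 2f(x₁) + 2f(x₂) + ... + f(xₙ)]

x_0 = 2.0000, f(x_0) = 14.778112, coefficient = 1
x_1 = 2.2000, f(x_1) = 19.855030, coefficient = 2
x_2 = 2.4000, f(x_2) = 26.455623, coefficient = 2
x_3 = 2.6000, f(x_3) = 35.005719, coefficient = 2
x_4 = 2.8000, f(x_4) = 46.045011, coefficient = 2
x_5 = 3.0000, f(x_5) = 60.256611, coefficient = 2
x_6 = 3.2000, f(x_6) = 78.504097, coefficient = 2
x_7 = 3.4000, f(x_7) = 101.877940, coefficient = 2
x_8 = 3.6000, f(x_8) = 131.753644, coefficient = 2
x_9 = 3.8000, f(x_9) = 169.864501, coefficient = 2
x_10 = 4.0000, f(x_10) = 218.392600, coefficient = 1

I ≈ (0.200000/2) × 1572.407063 = 157.240706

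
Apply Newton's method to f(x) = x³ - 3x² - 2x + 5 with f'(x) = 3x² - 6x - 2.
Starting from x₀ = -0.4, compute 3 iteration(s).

f(x) = x³ - 3x² - 2x + 5
f'(x) = 3x² - 6x - 2
x₀ = -0.4

Newton-Raphson formula: x_{n+1} = x_n - f(x_n)/f'(x_n)

Iteration 1:
  f(-0.400000) = 5.256000
  f'(-0.400000) = 0.880000
  x_1 = -0.400000 - 5.256000/0.880000 = -6.372727
Iteration 2:
  f(-6.372727) = -362.896492
  f'(-6.372727) = 158.071322
  x_2 = -6.372727 - (-362.896492)/158.071322 = -4.076950
Iteration 3:
  f(-4.076950) = -104.475801
  f'(-4.076950) = 72.326275
  x_3 = -4.076950 - (-104.475801)/72.326275 = -2.632443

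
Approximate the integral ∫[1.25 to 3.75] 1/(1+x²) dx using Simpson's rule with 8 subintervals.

f(x) = 1/(1+x²)
a = 1.25, b = 3.75, n = 8
h = (b - a)/n = 0.312500

Simpson's rule: (h/3)[f(x₀) + 4f(x₁) + 2f(x₂) + ... + f(xₙ)]

x_0 = 1.2500, f(x_0) = 0.390244, coefficient = 1
x_1 = 1.5625, f(x_1) = 0.290579, coefficient = 4
x_2 = 1.8750, f(x_2) = 0.221453, coefficient = 2
x_3 = 2.1875, f(x_3) = 0.172856, coefficient = 4
x_4 = 2.5000, f(x_4) = 0.137931, coefficient = 2
x_5 = 2.8125, f(x_5) = 0.112231, coefficient = 4
x_6 = 3.1250, f(x_6) = 0.092888, coefficient = 2
x_7 = 3.4375, f(x_7) = 0.078025, coefficient = 4
x_8 = 3.7500, f(x_8) = 0.066390, coefficient = 1

I ≈ (0.312500/3) × 3.975945 = 0.414161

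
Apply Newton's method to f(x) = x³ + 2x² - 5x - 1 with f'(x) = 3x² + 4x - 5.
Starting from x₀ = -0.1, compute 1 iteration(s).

f(x) = x³ + 2x² - 5x - 1
f'(x) = 3x² + 4x - 5
x₀ = -0.1

Newton-Raphson formula: x_{n+1} = x_n - f(x_n)/f'(x_n)

Iteration 1:
  f(-0.100000) = -0.481000
  f'(-0.100000) = -5.370000
  x_1 = -0.100000 - (-0.481000)/(-5.370000) = -0.189572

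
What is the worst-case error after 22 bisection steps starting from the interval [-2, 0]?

Bisection error bound: |error| ≤ (b-a)/2^n
|error| ≤ (0 - (-2))/2^22 = 2/2^22
|error| ≤ 0.0000004768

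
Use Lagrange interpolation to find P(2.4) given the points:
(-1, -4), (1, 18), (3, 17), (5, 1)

Lagrange interpolation formula:
P(x) = Σ yᵢ × Lᵢ(x)
where Lᵢ(x) = Π_{j≠i} (x - xⱼ)/(xᵢ - xⱼ)

L_0(2.4) = (2.4 - 1)/(-1 - 1) × (2.4 - 3)/(-1 - 3) × (2.4 - 5)/(-1 - 5) = -0.045500
L_1(2.4) = (2.4 - (-1))/(1 - (-1)) × (2.4 - 3)/(1 - 3) × (2.4 - 5)/(1 - 5) = 0.331500
L_2(2.4) = (2.4 - (-1))/(3 - (-1)) × (2.4 - 1)/(3 - 1) × (2.4 - 5)/(3 - 5) = 0.773500
L_3(2.4) = (2.4 - (-1))/(5 - (-1)) × (2.4 - 1)/(5 - 1) × (2.4 - 3)/(5 - 3) = -0.059500

P(2.4) = (-4)×L_0(2.4) + 18×L_1(2.4) + 17×L_2(2.4) + 1×L_3(2.4)
P(2.4) = 19.239000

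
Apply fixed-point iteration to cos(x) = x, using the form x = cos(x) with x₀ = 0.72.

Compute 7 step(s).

Equation: cos(x) = x
Fixed-point form: x = cos(x)
x₀ = 0.72

x_1 = g(0.720000) = 0.751806
x_2 = g(0.751806) = 0.730457
x_3 = g(0.730457) = 0.744870
x_4 = g(0.744870) = 0.735176
x_5 = g(0.735176) = 0.741713
x_6 = g(0.741713) = 0.737313
x_7 = g(0.737313) = 0.740278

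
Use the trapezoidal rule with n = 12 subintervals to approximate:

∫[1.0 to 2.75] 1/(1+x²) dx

f(x) = 1/(1+x²)
a = 1.0, b = 2.75, n = 12
h = (b - a)/n = 0.145833

Trapezoidal rule: (h/2)[f(x₀) + 2f(x₁) + 2f(x₂) + ... + f(xₙ)]

x_0 = 1.0000, f(x_0) = 0.500000, coefficient = 1
x_1 = 1.1458, f(x_1) = 0.432351, coefficient = 2
x_2 = 1.2917, f(x_2) = 0.374756, coefficient = 2
x_3 = 1.4375, f(x_3) = 0.326115, coefficient = 2
x_4 = 1.5833, f(x_4) = 0.285149, coefficient = 2
x_5 = 1.7292, f(x_5) = 0.250625, coefficient = 2
x_6 = 1.8750, f(x_6) = 0.221453, coefficient = 2
x_7 = 2.0208, f(x_7) = 0.196705, coefficient = 2
x_8 = 2.1667, f(x_8) = 0.175610, coefficient = 2
x_9 = 2.3125, f(x_9) = 0.157538, coefficient = 2
x_10 = 2.4583, f(x_10) = 0.141977, coefficient = 2
x_11 = 2.6042, f(x_11) = 0.128507, coefficient = 2
x_12 = 2.7500, f(x_12) = 0.116788, coefficient = 1

I ≈ (0.145833/2) × 5.998360 = 0.437380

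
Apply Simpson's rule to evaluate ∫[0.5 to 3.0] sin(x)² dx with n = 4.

f(x) = sin(x)²
a = 0.5, b = 3.0, n = 4
h = (b - a)/n = 0.625000

Simpson's rule: (h/3)[f(x₀) + 4f(x₁) + 2f(x₂) + ... + f(xₙ)]

x_0 = 0.5000, f(x_0) = 0.229849, coefficient = 1
x_1 = 1.1250, f(x_1) = 0.814087, coefficient = 4
x_2 = 1.7500, f(x_2) = 0.968228, coefficient = 2
x_3 = 2.3750, f(x_3) = 0.481199, coefficient = 4
x_4 = 3.0000, f(x_4) = 0.019915, coefficient = 1

I ≈ (0.625000/3) × 7.367363 = 1.534867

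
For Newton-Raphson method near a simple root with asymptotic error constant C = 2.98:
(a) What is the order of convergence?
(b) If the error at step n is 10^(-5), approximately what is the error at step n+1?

(a) Newton-Raphson has quadratic (order 2) convergence near simple roots.
    This means |e_{n+1}| ≈ C|e_n|².

(b) With |e_n| = 10^(-5) and C = 2.98:
    |e_{n+1}| ≈ 2.98 × (10^(-5))² = 2.98 × 10^(-10)

(a) 2 (quadratic); (b) |e_{n+1}| ≈ 2.980e-10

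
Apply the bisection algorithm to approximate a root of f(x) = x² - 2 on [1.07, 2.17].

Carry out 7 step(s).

f(x) = x² - 2
Initial interval: [1.07, 2.17]

Iteration 1:
  c_1 = (1.070000 + 2.170000)/2 = 1.620000
  f(c_1) = f(1.620000) = 0.624400
  f(a) × f(c) < 0, new interval: [1.070000, 1.620000]
Iteration 2:
  c_2 = (1.070000 + 1.620000)/2 = 1.345000
  f(c_2) = f(1.345000) = -0.190975
  f(a) × f(c) ≥ 0, new interval: [1.345000, 1.620000]
Iteration 3:
  c_3 = (1.345000 + 1.620000)/2 = 1.482500
  f(c_3) = f(1.482500) = 0.197806
  f(a) × f(c) < 0, new interval: [1.345000, 1.482500]
Iteration 4:
  c_4 = (1.345000 + 1.482500)/2 = 1.413750
  f(c_4) = f(1.413750) = -0.001311
  f(a) × f(c) ≥ 0, new interval: [1.413750, 1.482500]
Iteration 5:
  c_5 = (1.413750 + 1.482500)/2 = 1.448125
  f(c_5) = f(1.448125) = 0.097066
  f(a) × f(c) < 0, new interval: [1.413750, 1.448125]
Iteration 6:
  c_6 = (1.413750 + 1.448125)/2 = 1.430938
  f(c_6) = f(1.430938) = 0.047582
  f(a) × f(c) < 0, new interval: [1.413750, 1.430938]
Iteration 7:
  c_7 = (1.413750 + 1.430938)/2 = 1.422344
  f(c_7) = f(1.422344) = 0.023062
  f(a) × f(c) < 0, new interval: [1.413750, 1.422344]

After 7 iteration(s), the approximation is c_7 = 1.422344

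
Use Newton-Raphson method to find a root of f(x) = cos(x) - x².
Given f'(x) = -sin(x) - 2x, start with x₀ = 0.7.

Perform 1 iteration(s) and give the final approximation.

f(x) = cos(x) - x²
f'(x) = -sin(x) - 2x
x₀ = 0.7

Newton-Raphson formula: x_{n+1} = x_n - f(x_n)/f'(x_n)

Iteration 1:
  f(0.700000) = 0.274842
  f'(0.700000) = -2.044218
  x_1 = 0.700000 - 0.274842/(-2.044218) = 0.834449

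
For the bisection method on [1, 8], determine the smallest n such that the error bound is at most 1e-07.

We need (b-a)/2^n ≤ 1e-07
(8 - 1)/2^n ≤ 1e-07
7/2^n ≤ 1e-07
2^n ≥ 70000000
n ≥ log₂(70000000) = 26.06
n ≥ 27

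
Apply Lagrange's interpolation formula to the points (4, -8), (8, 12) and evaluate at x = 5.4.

Lagrange interpolation formula:
P(x) = Σ yᵢ × Lᵢ(x)
where Lᵢ(x) = Π_{j≠i} (x - xⱼ)/(xᵢ - xⱼ)

L_0(5.4) = (5.4 - 8)/(4 - 8) = 0.650000
L_1(5.4) = (5.4 - 4)/(8 - 4) = 0.350000

P(5.4) = (-8)×L_0(5.4) + 12×L_1(5.4)
P(5.4) = -1.000000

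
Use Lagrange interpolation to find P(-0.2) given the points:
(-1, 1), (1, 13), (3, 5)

Lagrange interpolation formula:
P(x) = Σ yᵢ × Lᵢ(x)
where Lᵢ(x) = Π_{j≠i} (x - xⱼ)/(xᵢ - xⱼ)

L_0(-0.2) = (-0.2 - 1)/(-1 - 1) × (-0.2 - 3)/(-1 - 3) = 0.480000
L_1(-0.2) = (-0.2 - (-1))/(1 - (-1)) × (-0.2 - 3)/(1 - 3) = 0.640000
L_2(-0.2) = (-0.2 - (-1))/(3 - (-1)) × (-0.2 - 1)/(3 - 1) = -0.120000

P(-0.2) = 1×L_0(-0.2) + 13×L_1(-0.2) + 5×L_2(-0.2)
P(-0.2) = 8.200000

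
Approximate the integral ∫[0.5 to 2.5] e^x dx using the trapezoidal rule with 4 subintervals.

f(x) = e^x
a = 0.5, b = 2.5, n = 4
h = (b - a)/n = 0.500000

Trapezoidal rule: (h/2)[f(x₀) + 2f(x₁) + 2f(x₂) + ... + f(xₙ)]

x_0 = 0.5000, f(x_0) = 1.648721, coefficient = 1
x_1 = 1.0000, f(x_1) = 2.718282, coefficient = 2
x_2 = 1.5000, f(x_2) = 4.481689, coefficient = 2
x_3 = 2.0000, f(x_3) = 7.389056, coefficient = 2
x_4 = 2.5000, f(x_4) = 12.182494, coefficient = 1

I ≈ (0.500000/2) × 43.009269 = 10.752317
Exact value: 10.533773
Error: 0.218545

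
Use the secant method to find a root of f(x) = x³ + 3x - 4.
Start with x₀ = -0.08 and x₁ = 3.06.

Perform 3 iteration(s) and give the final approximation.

f(x) = x³ + 3x - 4
x₀ = -0.08, x₁ = 3.06

Secant formula: x_{n+1} = x_n - f(x_n)(x_n - x_{n-1})/(f(x_n) - f(x_{n-1}))

Iteration 1:
  f(-0.080000) = -4.240512
  f(3.060000) = 33.832616
  x_2 = 3.060000 - 33.832616×(3.060000 - (-0.080000))/(33.832616 - (-4.240512))
       = 0.269727
Iteration 2:
  f(3.060000) = 33.832616
  f(0.269727) = -3.171195
  x_3 = 0.269727 - (-3.171195)×(0.269727 - 3.060000)/(-3.171195 - 33.832616)
       = 0.508851
Iteration 3:
  f(0.269727) = -3.171195
  f(0.508851) = -2.341690
  x_4 = 0.508851 - (-2.341690)×(0.508851 - 0.269727)/(-2.341690 - (-3.171195))
       = 1.183897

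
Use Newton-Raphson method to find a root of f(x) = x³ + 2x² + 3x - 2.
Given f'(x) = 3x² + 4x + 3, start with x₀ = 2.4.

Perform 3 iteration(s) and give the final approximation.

f(x) = x³ + 2x² + 3x - 2
f'(x) = 3x² + 4x + 3
x₀ = 2.4

Newton-Raphson formula: x_{n+1} = x_n - f(x_n)/f'(x_n)

Iteration 1:
  f(2.400000) = 30.544000
  f'(2.400000) = 29.880000
  x_1 = 2.400000 - 30.544000/29.880000 = 1.377778
Iteration 2:
  f(1.377778) = 8.545273
  f'(1.377778) = 14.205926
  x_2 = 1.377778 - 8.545273/14.205926 = 0.776249
Iteration 3:
  f(0.776249) = 2.001611
  f'(0.776249) = 7.912684
  x_3 = 0.776249 - 2.001611/7.912684 = 0.523287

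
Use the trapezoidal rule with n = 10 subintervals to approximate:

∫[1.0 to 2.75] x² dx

f(x) = x²
a = 1.0, b = 2.75, n = 10
h = (b - a)/n = 0.175000

Trapezoidal rule: (h/2)[f(x₀) + 2f(x₁) + 2f(x₂) + ... + f(xₙ)]

x_0 = 1.0000, f(x_0) = 1.000000, coefficient = 1
x_1 = 1.1750, f(x_1) = 1.380625, coefficient = 2
x_2 = 1.3500, f(x_2) = 1.822500, coefficient = 2
x_3 = 1.5250, f(x_3) = 2.325625, coefficient = 2
x_4 = 1.7000, f(x_4) = 2.890000, coefficient = 2
x_5 = 1.8750, f(x_5) = 3.515625, coefficient = 2
x_6 = 2.0500, f(x_6) = 4.202500, coefficient = 2
x_7 = 2.2250, f(x_7) = 4.950625, coefficient = 2
x_8 = 2.4000, f(x_8) = 5.760000, coefficient = 2
x_9 = 2.5750, f(x_9) = 6.630625, coefficient = 2
x_10 = 2.7500, f(x_10) = 7.562500, coefficient = 1

I ≈ (0.175000/2) × 75.518750 = 6.607891
Exact value: 6.598958
Error: 0.008932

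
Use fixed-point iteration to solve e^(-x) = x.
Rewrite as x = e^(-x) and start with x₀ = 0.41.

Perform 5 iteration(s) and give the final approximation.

Equation: e^(-x) = x
Fixed-point form: x = e^(-x)
x₀ = 0.41

x_1 = g(0.410000) = 0.663650
x_2 = g(0.663650) = 0.514968
x_3 = g(0.514968) = 0.597520
x_4 = g(0.597520) = 0.550175
x_5 = g(0.550175) = 0.576849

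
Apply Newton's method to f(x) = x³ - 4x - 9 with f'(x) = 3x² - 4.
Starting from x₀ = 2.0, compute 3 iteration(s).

f(x) = x³ - 4x - 9
f'(x) = 3x² - 4
x₀ = 2.0

Newton-Raphson formula: x_{n+1} = x_n - f(x_n)/f'(x_n)

Iteration 1:
  f(2.000000) = -9.000000
  f'(2.000000) = 8.000000
  x_1 = 2.000000 - (-9.000000)/8.000000 = 3.125000
Iteration 2:
  f(3.125000) = 9.017578
  f'(3.125000) = 25.296875
  x_2 = 3.125000 - 9.017578/25.296875 = 2.768530
Iteration 3:
  f(2.768530) = 1.145993
  f'(2.768530) = 18.994274
  x_3 = 2.768530 - 1.145993/18.994274 = 2.708196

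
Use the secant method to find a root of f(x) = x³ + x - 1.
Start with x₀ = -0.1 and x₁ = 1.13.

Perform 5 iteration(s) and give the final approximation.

f(x) = x³ + x - 1
x₀ = -0.1, x₁ = 1.13

Secant formula: x_{n+1} = x_n - f(x_n)(x_n - x_{n-1})/(f(x_n) - f(x_{n-1}))

Iteration 1:
  f(-0.100000) = -1.101000
  f(1.130000) = 1.572897
  x_2 = 1.130000 - 1.572897×(1.130000 - (-0.100000))/(1.572897 - (-1.101000))
       = 0.406463
Iteration 2:
  f(1.130000) = 1.572897
  f(0.406463) = -0.526384
  x_3 = 0.406463 - (-0.526384)×(0.406463 - 1.130000)/(-0.526384 - 1.572897)
       = 0.587886
Iteration 3:
  f(0.406463) = -0.526384
  f(0.587886) = -0.208934
  x_4 = 0.587886 - (-0.208934)×(0.587886 - 0.406463)/(-0.208934 - (-0.526384))
       = 0.707292
Iteration 4:
  f(0.587886) = -0.208934
  f(0.707292) = 0.061124
  x_5 = 0.707292 - 0.061124×(0.707292 - 0.587886)/(0.061124 - (-0.208934))
       = 0.680266
Iteration 5:
  f(0.707292) = 0.061124
  f(0.680266) = -0.004932
  x_6 = 0.680266 - (-0.004932)×(0.680266 - 0.707292)/(-0.004932 - 0.061124)
       = 0.682284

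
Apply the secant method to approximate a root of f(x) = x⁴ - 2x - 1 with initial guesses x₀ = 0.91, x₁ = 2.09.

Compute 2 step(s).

f(x) = x⁴ - 2x - 1
x₀ = 0.91, x₁ = 2.09

Secant formula: x_{n+1} = x_n - f(x_n)(x_n - x_{n-1})/(f(x_n) - f(x_{n-1}))

Iteration 1:
  f(0.910000) = -2.134250
  f(2.090000) = 13.900298
  x_2 = 2.090000 - 13.900298×(2.090000 - 0.910000)/(13.900298 - (-2.134250))
       = 1.067062
Iteration 2:
  f(2.090000) = 13.900298
  f(1.067062) = -1.837666
  x_3 = 1.067062 - (-1.837666)×(1.067062 - 2.090000)/(-1.837666 - 13.900298)
       = 1.186507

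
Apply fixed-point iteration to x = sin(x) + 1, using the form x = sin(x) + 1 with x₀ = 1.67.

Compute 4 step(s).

Equation: x = sin(x) + 1
Fixed-point form: x = sin(x) + 1
x₀ = 1.67

x_1 = g(1.670000) = 1.995083
x_2 = g(1.995083) = 1.911332
x_3 = g(1.911332) = 1.942576
x_4 = g(1.942576) = 1.931682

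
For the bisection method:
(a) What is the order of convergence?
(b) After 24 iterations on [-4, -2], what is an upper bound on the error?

(a) Bisection has linear (order 1) convergence; the error is halved each step.

(b) Error bound = (b-a)/2^n = (-2 - (-4))/2^{24}
    = 2/2^{24}

(a) 1 (linear); (b) error ≤ 1.19e-07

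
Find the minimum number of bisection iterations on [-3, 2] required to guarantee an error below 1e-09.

We need (b-a)/2^n ≤ 1e-09
(2 - (-3))/2^n ≤ 1e-09
5/2^n ≤ 1e-09
2^n ≥ 5000000000
n ≥ log₂(5000000000) = 32.22
n ≥ 33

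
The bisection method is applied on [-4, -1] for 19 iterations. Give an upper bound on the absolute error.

Bisection error bound: |error| ≤ (b-a)/2^n
|error| ≤ (-1 - (-4))/2^19 = 3/2^19
|error| ≤ 0.0000057220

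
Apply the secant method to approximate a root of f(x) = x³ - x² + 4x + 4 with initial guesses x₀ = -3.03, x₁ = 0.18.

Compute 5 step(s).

f(x) = x³ - x² + 4x + 4
x₀ = -3.03, x₁ = 0.18

Secant formula: x_{n+1} = x_n - f(x_n)(x_n - x_{n-1})/(f(x_n) - f(x_{n-1}))

Iteration 1:
  f(-3.030000) = -45.119027
  f(0.180000) = 4.693432
  x_2 = 0.180000 - 4.693432×(0.180000 - (-3.030000))/(4.693432 - (-45.119027))
       = -0.122453
Iteration 2:
  f(0.180000) = 4.693432
  f(-0.122453) = 3.493358
  x_3 = -0.122453 - 3.493358×(-0.122453 - 0.180000)/(3.493358 - 4.693432)
       = -1.002878
Iteration 3:
  f(-0.122453) = 3.493358
  f(-1.002878) = -2.025939
  x_4 = -1.002878 - (-2.025939)×(-1.002878 - (-0.122453))/(-2.025939 - 3.493358)
       = -0.679705
Iteration 4:
  f(-1.002878) = -2.025939
  f(-0.679705) = 0.505156
  x_5 = -0.679705 - 0.505156×(-0.679705 - (-1.002878))/(0.505156 - (-2.025939))
       = -0.744204
Iteration 5:
  f(-0.679705) = 0.505156
  f(-0.744204) = 0.057173
  x_6 = -0.744204 - 0.057173×(-0.744204 - (-0.679705))/(0.057173 - 0.505156)
       = -0.752436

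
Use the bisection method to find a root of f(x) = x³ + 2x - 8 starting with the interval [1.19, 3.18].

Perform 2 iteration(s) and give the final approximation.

f(x) = x³ + 2x - 8
Initial interval: [1.19, 3.18]

Iteration 1:
  c_1 = (1.190000 + 3.180000)/2 = 2.185000
  f(c_1) = f(2.185000) = 6.801682
  f(a) × f(c) < 0, new interval: [1.190000, 2.185000]
Iteration 2:
  c_2 = (1.190000 + 2.185000)/2 = 1.687500
  f(c_2) = f(1.687500) = 0.180420
  f(a) × f(c) < 0, new interval: [1.190000, 1.687500]

After 2 iteration(s), the approximation is c_2 = 1.687500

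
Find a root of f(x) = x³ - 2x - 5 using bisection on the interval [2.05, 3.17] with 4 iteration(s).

f(x) = x³ - 2x - 5
Initial interval: [2.05, 3.17]

Iteration 1:
  c_1 = (2.050000 + 3.170000)/2 = 2.610000
  f(c_1) = f(2.610000) = 7.559581
  f(a) × f(c) < 0, new interval: [2.050000, 2.610000]
Iteration 2:
  c_2 = (2.050000 + 2.610000)/2 = 2.330000
  f(c_2) = f(2.330000) = 2.989337
  f(a) × f(c) < 0, new interval: [2.050000, 2.330000]
Iteration 3:
  c_3 = (2.050000 + 2.330000)/2 = 2.190000
  f(c_3) = f(2.190000) = 1.123459
  f(a) × f(c) < 0, new interval: [2.050000, 2.190000]
Iteration 4:
  c_4 = (2.050000 + 2.190000)/2 = 2.120000
  f(c_4) = f(2.120000) = 0.288128
  f(a) × f(c) < 0, new interval: [2.050000, 2.120000]

After 4 iteration(s), the approximation is c_4 = 2.120000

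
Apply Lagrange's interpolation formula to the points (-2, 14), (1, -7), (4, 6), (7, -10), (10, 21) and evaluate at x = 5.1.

Lagrange interpolation formula:
P(x) = Σ yᵢ × Lᵢ(x)
where Lᵢ(x) = Π_{j≠i} (x - xⱼ)/(xᵢ - xⱼ)

L_0(5.1) = (5.1 - 1)/(-2 - 1) × (5.1 - 4)/(-2 - 4) × (5.1 - 7)/(-2 - 7) × (5.1 - 10)/(-2 - 10) = 0.021599
L_1(5.1) = (5.1 - (-2))/(1 - (-2)) × (5.1 - 4)/(1 - 4) × (5.1 - 7)/(1 - 7) × (5.1 - 10)/(1 - 10) = -0.149611
L_2(5.1) = (5.1 - (-2))/(4 - (-2)) × (5.1 - 1)/(4 - 1) × (5.1 - 7)/(4 - 7) × (5.1 - 10)/(4 - 10) = 0.836463
L_3(5.1) = (5.1 - (-2))/(7 - (-2)) × (5.1 - 1)/(7 - 1) × (5.1 - 4)/(7 - 4) × (5.1 - 10)/(7 - 10) = 0.322845
L_4(5.1) = (5.1 - (-2))/(10 - (-2)) × (5.1 - 1)/(10 - 1) × (5.1 - 4)/(10 - 4) × (5.1 - 7)/(10 - 7) = -0.031296

P(5.1) = 14×L_0(5.1) + (-7)×L_1(5.1) + 6×L_2(5.1) + (-10)×L_3(5.1) + 21×L_4(5.1)
P(5.1) = 2.482766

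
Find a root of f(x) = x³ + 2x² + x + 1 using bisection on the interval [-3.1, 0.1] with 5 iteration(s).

f(x) = x³ + 2x² + x + 1
Initial interval: [-3.1, 0.1]

Iteration 1:
  c_1 = (-3.100000 + 0.100000)/2 = -1.500000
  f(c_1) = f(-1.500000) = 0.625000
  f(a) × f(c) < 0, new interval: [-3.100000, -1.500000]
Iteration 2:
  c_2 = (-3.100000 + (-1.500000))/2 = -2.300000
  f(c_2) = f(-2.300000) = -2.887000
  f(a) × f(c) ≥ 0, new interval: [-2.300000, -1.500000]
Iteration 3:
  c_3 = (-2.300000 + (-1.500000))/2 = -1.900000
  f(c_3) = f(-1.900000) = -0.539000
  f(a) × f(c) ≥ 0, new interval: [-1.900000, -1.500000]
Iteration 4:
  c_4 = (-1.900000 + (-1.500000))/2 = -1.700000
  f(c_4) = f(-1.700000) = 0.167000
  f(a) × f(c) < 0, new interval: [-1.900000, -1.700000]
Iteration 5:
  c_5 = (-1.900000 + (-1.700000))/2 = -1.800000
  f(c_5) = f(-1.800000) = -0.152000
  f(a) × f(c) ≥ 0, new interval: [-1.800000, -1.700000]

After 5 iteration(s), the approximation is c_5 = -1.800000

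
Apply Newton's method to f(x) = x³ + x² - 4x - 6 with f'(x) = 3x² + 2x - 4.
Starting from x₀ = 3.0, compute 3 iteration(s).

f(x) = x³ + x² - 4x - 6
f'(x) = 3x² + 2x - 4
x₀ = 3.0

Newton-Raphson formula: x_{n+1} = x_n - f(x_n)/f'(x_n)

Iteration 1:
  f(3.000000) = 18.000000
  f'(3.000000) = 29.000000
  x_1 = 3.000000 - 18.000000/29.000000 = 2.379310
Iteration 2:
  f(2.379310) = 3.613432
  f'(2.379310) = 17.741974
  x_2 = 2.379310 - 3.613432/17.741974 = 2.175645
Iteration 3:
  f(2.175645) = 0.329111
  f'(2.175645) = 14.551578
  x_3 = 2.175645 - 0.329111/14.551578 = 2.153028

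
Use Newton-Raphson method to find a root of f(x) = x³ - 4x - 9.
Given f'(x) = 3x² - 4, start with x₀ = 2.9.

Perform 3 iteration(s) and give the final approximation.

f(x) = x³ - 4x - 9
f'(x) = 3x² - 4
x₀ = 2.9

Newton-Raphson formula: x_{n+1} = x_n - f(x_n)/f'(x_n)

Iteration 1:
  f(2.900000) = 3.789000
  f'(2.900000) = 21.230000
  x_1 = 2.900000 - 3.789000/21.230000 = 2.721526
Iteration 2:
  f(2.721526) = 0.271435
  f'(2.721526) = 18.220114
  x_2 = 2.721526 - 0.271435/18.220114 = 2.706629
Iteration 3:
  f(2.706629) = 0.001809
  f'(2.706629) = 17.977515
  x_3 = 2.706629 - 0.001809/17.977515 = 2.706528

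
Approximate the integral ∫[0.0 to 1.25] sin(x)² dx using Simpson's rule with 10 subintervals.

f(x) = sin(x)²
a = 0.0, b = 1.25, n = 10
h = (b - a)/n = 0.125000

Simpson's rule: (h/3)[f(x₀) + 4f(x₁) + 2f(x₂) + ... + f(xₙ)]

x_0 = 0.0000, f(x_0) = 0.000000, coefficient = 1
x_1 = 0.1250, f(x_1) = 0.015544, coefficient = 4
x_2 = 0.2500, f(x_2) = 0.061209, coefficient = 2
x_3 = 0.3750, f(x_3) = 0.134156, coefficient = 4
x_4 = 0.5000, f(x_4) = 0.229849, coefficient = 2
x_5 = 0.6250, f(x_5) = 0.342339, coefficient = 4
x_6 = 0.7500, f(x_6) = 0.464631, coefficient = 2
x_7 = 0.8750, f(x_7) = 0.589123, coefficient = 4
x_8 = 1.0000, f(x_8) = 0.708073, coefficient = 2
x_9 = 1.1250, f(x_9) = 0.814087, coefficient = 4
x_10 = 1.2500, f(x_10) = 0.900572, coefficient = 1

I ≈ (0.125000/3) × 11.409089 = 0.475379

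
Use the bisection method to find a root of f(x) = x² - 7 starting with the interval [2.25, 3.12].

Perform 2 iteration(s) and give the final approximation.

f(x) = x² - 7
Initial interval: [2.25, 3.12]

Iteration 1:
  c_1 = (2.250000 + 3.120000)/2 = 2.685000
  f(c_1) = f(2.685000) = 0.209225
  f(a) × f(c) < 0, new interval: [2.250000, 2.685000]
Iteration 2:
  c_2 = (2.250000 + 2.685000)/2 = 2.467500
  f(c_2) = f(2.467500) = -0.911444
  f(a) × f(c) ≥ 0, new interval: [2.467500, 2.685000]

After 2 iteration(s), the approximation is c_2 = 2.467500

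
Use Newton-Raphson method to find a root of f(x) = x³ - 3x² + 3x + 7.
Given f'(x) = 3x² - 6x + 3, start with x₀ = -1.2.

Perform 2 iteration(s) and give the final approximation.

f(x) = x³ - 3x² + 3x + 7
f'(x) = 3x² - 6x + 3
x₀ = -1.2

Newton-Raphson formula: x_{n+1} = x_n - f(x_n)/f'(x_n)

Iteration 1:
  f(-1.200000) = -2.648000
  f'(-1.200000) = 14.520000
  x_1 = -1.200000 - (-2.648000)/14.520000 = -1.017631
Iteration 2:
  f(-1.017631) = -0.213441
  f'(-1.017631) = 12.212503
  x_2 = -1.017631 - (-0.213441)/12.212503 = -1.000154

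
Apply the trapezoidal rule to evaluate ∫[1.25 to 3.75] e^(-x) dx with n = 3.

f(x) = e^(-x)
a = 1.25, b = 3.75, n = 3
h = (b - a)/n = 0.833333

Trapezoidal rule: (h/2)[f(x₀) + 2f(x₁) + 2f(x₂) + ... + f(xₙ)]

x_0 = 1.2500, f(x_0) = 0.286505, coefficient = 1
x_1 = 2.0833, f(x_1) = 0.124514, coefficient = 2
x_2 = 2.9167, f(x_2) = 0.054114, coefficient = 2
x_3 = 3.7500, f(x_3) = 0.023518, coefficient = 1

I ≈ (0.833333/2) × 0.667279 = 0.278033
Exact value: 0.262987
Error: 0.015046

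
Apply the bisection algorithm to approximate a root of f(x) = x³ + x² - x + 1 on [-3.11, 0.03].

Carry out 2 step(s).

f(x) = x³ + x² - x + 1
Initial interval: [-3.11, 0.03]

Iteration 1:
  c_1 = (-3.110000 + 0.030000)/2 = -1.540000
  f(c_1) = f(-1.540000) = 1.259336
  f(a) × f(c) < 0, new interval: [-3.110000, -1.540000]
Iteration 2:
  c_2 = (-3.110000 + (-1.540000))/2 = -2.325000
  f(c_2) = f(-2.325000) = -3.837453
  f(a) × f(c) ≥ 0, new interval: [-2.325000, -1.540000]

After 2 iteration(s), the approximation is c_2 = -2.325000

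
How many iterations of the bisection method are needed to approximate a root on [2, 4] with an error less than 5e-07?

We need (b-a)/2^n ≤ 5e-07
(4 - 2)/2^n ≤ 5e-07
2/2^n ≤ 5e-07
2^n ≥ 4000000
n ≥ log₂(4000000) = 21.93
n ≥ 22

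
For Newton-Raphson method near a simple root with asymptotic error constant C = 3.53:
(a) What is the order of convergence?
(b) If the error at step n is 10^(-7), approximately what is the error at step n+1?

(a) Newton-Raphson has quadratic (order 2) convergence near simple roots.
    This means |e_{n+1}| ≈ C|e_n|².

(b) With |e_n| = 10^(-7) and C = 3.53:
    |e_{n+1}| ≈ 3.53 × (10^(-7))² = 3.53 × 10^(-14)

(a) 2 (quadratic); (b) |e_{n+1}| ≈ 3.530e-14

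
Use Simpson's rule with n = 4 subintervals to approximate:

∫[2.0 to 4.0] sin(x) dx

f(x) = sin(x)
a = 2.0, b = 4.0, n = 4
h = (b - a)/n = 0.500000

Simpson's rule: (h/3)[f(x₀) + 4f(x₁) + 2f(x₂) + ... + f(xₙ)]

x_0 = 2.0000, f(x_0) = 0.909297, coefficient = 1
x_1 = 2.5000, f(x_1) = 0.598472, coefficient = 4
x_2 = 3.0000, f(x_2) = 0.141120, coefficient = 2
x_3 = 3.5000, f(x_3) = -0.350783, coefficient = 4
x_4 = 4.0000, f(x_4) = -0.756802, coefficient = 1

I ≈ (0.500000/3) × 1.425491 = 0.237582
Exact value: 0.237497
Error: 0.000085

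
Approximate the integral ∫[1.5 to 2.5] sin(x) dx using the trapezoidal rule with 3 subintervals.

f(x) = sin(x)
a = 1.5, b = 2.5, n = 3
h = (b - a)/n = 0.333333

Trapezoidal rule: (h/2)[f(x₀) + 2f(x₁) + 2f(x₂) + ... + f(xₙ)]

x_0 = 1.5000, f(x_0) = 0.997495, coefficient = 1
x_1 = 1.8333, f(x_1) = 0.965735, coefficient = 2
x_2 = 2.1667, f(x_2) = 0.827660, coefficient = 2
x_3 = 2.5000, f(x_3) = 0.598472, coefficient = 1

I ≈ (0.333333/2) × 5.182757 = 0.863793
Exact value: 0.871881
Error: 0.008088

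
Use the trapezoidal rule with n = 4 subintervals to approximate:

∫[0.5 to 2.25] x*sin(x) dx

f(x) = x*sin(x)
a = 0.5, b = 2.25, n = 4
h = (b - a)/n = 0.437500

Trapezoidal rule: (h/2)[f(x₀) + 2f(x₁) + 2f(x₂) + ... + f(xₙ)]

x_0 = 0.5000, f(x_0) = 0.239713, coefficient = 1
x_1 = 0.9375, f(x_1) = 0.755701, coefficient = 2
x_2 = 1.3750, f(x_2) = 1.348728, coefficient = 2
x_3 = 1.8125, f(x_3) = 1.759814, coefficient = 2
x_4 = 2.2500, f(x_4) = 1.750665, coefficient = 1

I ≈ (0.437500/2) × 9.718862 = 2.126001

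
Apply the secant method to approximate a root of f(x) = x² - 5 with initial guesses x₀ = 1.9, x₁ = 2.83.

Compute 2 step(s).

f(x) = x² - 5
x₀ = 1.9, x₁ = 2.83

Secant formula: x_{n+1} = x_n - f(x_n)(x_n - x_{n-1})/(f(x_n) - f(x_{n-1}))

Iteration 1:
  f(1.900000) = -1.390000
  f(2.830000) = 3.008900
  x_2 = 2.830000 - 3.008900×(2.830000 - 1.900000)/(3.008900 - (-1.390000))
       = 2.193869
Iteration 2:
  f(2.830000) = 3.008900
  f(2.193869) = -0.186939
  x_3 = 2.193869 - (-0.186939)×(2.193869 - 2.830000)/(-0.186939 - 3.008900)
       = 2.231079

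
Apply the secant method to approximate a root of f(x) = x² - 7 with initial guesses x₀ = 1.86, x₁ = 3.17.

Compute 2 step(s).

f(x) = x² - 7
x₀ = 1.86, x₁ = 3.17

Secant formula: x_{n+1} = x_n - f(x_n)(x_n - x_{n-1})/(f(x_n) - f(x_{n-1}))

Iteration 1:
  f(1.860000) = -3.540400
  f(3.170000) = 3.048900
  x_2 = 3.170000 - 3.048900×(3.170000 - 1.860000)/(3.048900 - (-3.540400))
       = 2.563857
Iteration 2:
  f(3.170000) = 3.048900
  f(2.563857) = -0.426638
  x_3 = 2.563857 - (-0.426638)×(2.563857 - 3.170000)/(-0.426638 - 3.048900)
       = 2.638264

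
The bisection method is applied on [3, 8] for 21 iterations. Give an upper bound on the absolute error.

Bisection error bound: |error| ≤ (b-a)/2^n
|error| ≤ (8 - 3)/2^21 = 5/2^21
|error| ≤ 0.0000023842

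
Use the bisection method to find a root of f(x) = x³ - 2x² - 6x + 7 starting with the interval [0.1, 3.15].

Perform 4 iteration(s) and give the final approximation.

f(x) = x³ - 2x² - 6x + 7
Initial interval: [0.1, 3.15]

Iteration 1:
  c_1 = (0.100000 + 3.150000)/2 = 1.625000
  f(c_1) = f(1.625000) = -3.740234
  f(a) × f(c) < 0, new interval: [0.100000, 1.625000]
Iteration 2:
  c_2 = (0.100000 + 1.625000)/2 = 0.862500
  f(c_2) = f(0.862500) = 0.978807
  f(a) × f(c) ≥ 0, new interval: [0.862500, 1.625000]
Iteration 3:
  c_3 = (0.862500 + 1.625000)/2 = 1.243750
  f(c_3) = f(1.243750) = -1.632354
  f(a) × f(c) < 0, new interval: [0.862500, 1.243750]
Iteration 4:
  c_4 = (0.862500 + 1.243750)/2 = 1.053125
  f(c_4) = f(1.053125) = -0.368903
  f(a) × f(c) < 0, new interval: [0.862500, 1.053125]

After 4 iteration(s), the approximation is c_4 = 1.053125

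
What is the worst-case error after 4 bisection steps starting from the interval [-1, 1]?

Bisection error bound: |error| ≤ (b-a)/2^n
|error| ≤ (1 - (-1))/2^4 = 2/2^4
|error| ≤ 0.1250000000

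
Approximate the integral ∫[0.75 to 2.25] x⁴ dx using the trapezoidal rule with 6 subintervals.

f(x) = x⁴
a = 0.75, b = 2.25, n = 6
h = (b - a)/n = 0.250000

Trapezoidal rule: (h/2)[f(x₀) + 2f(x₁) + 2f(x₂) + ... + f(xₙ)]

x_0 = 0.7500, f(x_0) = 0.316406, coefficient = 1
x_1 = 1.0000, f(x_1) = 1.000000, coefficient = 2
x_2 = 1.2500, f(x_2) = 2.441406, coefficient = 2
x_3 = 1.5000, f(x_3) = 5.062500, coefficient = 2
x_4 = 1.7500, f(x_4) = 9.378906, coefficient = 2
x_5 = 2.0000, f(x_5) = 16.000000, coefficient = 2
x_6 = 2.2500, f(x_6) = 25.628906, coefficient = 1

I ≈ (0.250000/2) × 93.710938 = 11.713867
Exact value: 11.485547
Error: 0.228320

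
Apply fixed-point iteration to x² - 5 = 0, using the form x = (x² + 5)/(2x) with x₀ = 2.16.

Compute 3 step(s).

Equation: x² - 5 = 0
Fixed-point form: x = (x² + 5)/(2x)
x₀ = 2.16

x_1 = g(2.160000) = 2.237407
x_2 = g(2.237407) = 2.236068
x_3 = g(2.236068) = 2.236068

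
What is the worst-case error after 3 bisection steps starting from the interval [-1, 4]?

Bisection error bound: |error| ≤ (b-a)/2^n
|error| ≤ (4 - (-1))/2^3 = 5/2^3
|error| ≤ 0.6250000000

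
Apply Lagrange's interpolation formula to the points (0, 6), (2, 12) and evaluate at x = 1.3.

Lagrange interpolation formula:
P(x) = Σ yᵢ × Lᵢ(x)
where Lᵢ(x) = Π_{j≠i} (x - xⱼ)/(xᵢ - xⱼ)

L_0(1.3) = (1.3 - 2)/(0 - 2) = 0.350000
L_1(1.3) = (1.3 - 0)/(2 - 0) = 0.650000

P(1.3) = 6×L_0(1.3) + 12×L_1(1.3)
P(1.3) = 9.900000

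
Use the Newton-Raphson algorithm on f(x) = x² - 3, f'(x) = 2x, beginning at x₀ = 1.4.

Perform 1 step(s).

f(x) = x² - 3
f'(x) = 2x
x₀ = 1.4

Newton-Raphson formula: x_{n+1} = x_n - f(x_n)/f'(x_n)

Iteration 1:
  f(1.400000) = -1.040000
  f'(1.400000) = 2.800000
  x_1 = 1.400000 - (-1.040000)/2.800000 = 1.771429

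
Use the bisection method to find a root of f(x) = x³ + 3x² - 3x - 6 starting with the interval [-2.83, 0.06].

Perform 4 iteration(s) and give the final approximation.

f(x) = x³ + 3x² - 3x - 6
Initial interval: [-2.83, 0.06]

Iteration 1:
  c_1 = (-2.830000 + 0.060000)/2 = -1.385000
  f(c_1) = f(-1.385000) = 1.252933
  f(a) × f(c) ≥ 0, new interval: [-1.385000, 0.060000]
Iteration 2:
  c_2 = (-1.385000 + 0.060000)/2 = -0.662500
  f(c_2) = f(-0.662500) = -2.986557
  f(a) × f(c) < 0, new interval: [-1.385000, -0.662500]
Iteration 3:
  c_3 = (-1.385000 + (-0.662500))/2 = -1.023750
  f(c_3) = f(-1.023750) = -0.857513
  f(a) × f(c) < 0, new interval: [-1.385000, -1.023750]
Iteration 4:
  c_4 = (-1.385000 + (-1.023750))/2 = -1.204375
  f(c_4) = f(-1.204375) = 0.217713
  f(a) × f(c) ≥ 0, new interval: [-1.204375, -1.023750]

After 4 iteration(s), the approximation is c_4 = -1.204375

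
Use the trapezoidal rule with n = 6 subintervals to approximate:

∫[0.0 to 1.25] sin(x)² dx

f(x) = sin(x)²
a = 0.0, b = 1.25, n = 6
h = (b - a)/n = 0.208333

Trapezoidal rule: (h/2)[f(x₀) + 2f(x₁) + 2f(x₂) + ... + f(xₙ)]

x_0 = 0.0000, f(x_0) = 0.000000, coefficient = 1
x_1 = 0.2083, f(x_1) = 0.042778, coefficient = 2
x_2 = 0.4167, f(x_2) = 0.163794, coefficient = 2
x_3 = 0.6250, f(x_3) = 0.342339, coefficient = 2
x_4 = 0.8333, f(x_4) = 0.547862, coefficient = 2
x_5 = 1.0417, f(x_5) = 0.745195, coefficient = 2
x_6 = 1.2500, f(x_6) = 0.900572, coefficient = 1

I ≈ (0.208333/2) × 4.584508 = 0.477553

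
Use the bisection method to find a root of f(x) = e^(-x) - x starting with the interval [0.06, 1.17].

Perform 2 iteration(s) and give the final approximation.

f(x) = e^(-x) - x
Initial interval: [0.06, 1.17]

Iteration 1:
  c_1 = (0.060000 + 1.170000)/2 = 0.615000
  f(c_1) = f(0.615000) = -0.074359
  f(a) × f(c) < 0, new interval: [0.060000, 0.615000]
Iteration 2:
  c_2 = (0.060000 + 0.615000)/2 = 0.337500
  f(c_2) = f(0.337500) = 0.376052
  f(a) × f(c) ≥ 0, new interval: [0.337500, 0.615000]

After 2 iteration(s), the approximation is c_2 = 0.337500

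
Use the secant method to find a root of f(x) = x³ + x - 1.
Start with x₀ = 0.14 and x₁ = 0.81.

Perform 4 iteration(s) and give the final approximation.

f(x) = x³ + x - 1
x₀ = 0.14, x₁ = 0.81

Secant formula: x_{n+1} = x_n - f(x_n)(x_n - x_{n-1})/(f(x_n) - f(x_{n-1}))

Iteration 1:
  f(0.140000) = -0.857256
  f(0.810000) = 0.341441
  x_2 = 0.810000 - 0.341441×(0.810000 - 0.140000)/(0.341441 - (-0.857256))
       = 0.619155
Iteration 2:
  f(0.810000) = 0.341441
  f(0.619155) = -0.143490
  x_3 = 0.619155 - (-0.143490)×(0.619155 - 0.810000)/(-0.143490 - 0.341441)
       = 0.675626
Iteration 3:
  f(0.619155) = -0.143490
  f(0.675626) = -0.015972
  x_4 = 0.675626 - (-0.015972)×(0.675626 - 0.619155)/(-0.015972 - (-0.143490))
       = 0.682699
Iteration 4:
  f(0.675626) = -0.015972
  f(0.682699) = 0.000889
  x_5 = 0.682699 - 0.000889×(0.682699 - 0.675626)/(0.000889 - (-0.015972))
       = 0.682326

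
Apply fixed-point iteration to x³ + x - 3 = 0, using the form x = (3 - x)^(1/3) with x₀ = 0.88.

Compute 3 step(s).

Equation: x³ + x - 3 = 0
Fixed-point form: x = (3 - x)^(1/3)
x₀ = 0.88

x_1 = g(0.880000) = 1.284632
x_2 = g(1.284632) = 1.197069
x_3 = g(1.197069) = 1.217100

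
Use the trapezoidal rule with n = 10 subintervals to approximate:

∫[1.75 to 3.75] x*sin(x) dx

f(x) = x*sin(x)
a = 1.75, b = 3.75, n = 10
h = (b - a)/n = 0.200000

Trapezoidal rule: (h/2)[f(x₀) + 2f(x₁) + 2f(x₂) + ... + f(xₙ)]

x_0 = 1.7500, f(x_0) = 1.721975, coefficient = 1
x_1 = 1.9500, f(x_1) = 1.811471, coefficient = 2
x_2 = 2.1500, f(x_2) = 1.799332, coefficient = 2
x_3 = 2.3500, f(x_3) = 1.671962, coefficient = 2
x_4 = 2.5500, f(x_4) = 1.422093, coefficient = 2
x_5 = 2.7500, f(x_5) = 1.049568, coefficient = 2
x_6 = 2.9500, f(x_6) = 0.561747, coefficient = 2
x_7 = 3.1500, f(x_7) = -0.026483, coefficient = 2
x_8 = 3.3500, f(x_8) = -0.693122, coefficient = 2
x_9 = 3.5500, f(x_9) = -1.409876, coefficient = 2
x_10 = 3.7500, f(x_10) = -2.143355, coefficient = 1

I ≈ (0.200000/2) × 11.952008 = 1.195201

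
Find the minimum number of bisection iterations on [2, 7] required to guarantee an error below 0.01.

We need (b-a)/2^n ≤ 0.01
(7 - 2)/2^n ≤ 0.01
5/2^n ≤ 0.01
2^n ≥ 500
n ≥ log₂(500) = 8.97
n ≥ 9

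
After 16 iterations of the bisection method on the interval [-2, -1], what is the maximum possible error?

Bisection error bound: |error| ≤ (b-a)/2^n
|error| ≤ (-1 - (-2))/2^16 = 1/2^16
|error| ≤ 0.0000152588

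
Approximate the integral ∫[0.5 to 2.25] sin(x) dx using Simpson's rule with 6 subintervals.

f(x) = sin(x)
a = 0.5, b = 2.25, n = 6
h = (b - a)/n = 0.291667

Simpson's rule: (h/3)[f(x₀) + 4f(x₁) + 2f(x₂) + ... + f(xₙ)]

x_0 = 0.5000, f(x_0) = 0.479426, coefficient = 1
x_1 = 0.7917, f(x_1) = 0.711525, coefficient = 4
x_2 = 1.0833, f(x_2) = 0.883524, coefficient = 2
x_3 = 1.3750, f(x_3) = 0.980893, coefficient = 4
x_4 = 1.6667, f(x_4) = 0.995408, coefficient = 2
x_5 = 1.9583, f(x_5) = 0.925843, coefficient = 4
x_6 = 2.2500, f(x_6) = 0.778073, coefficient = 1

I ≈ (0.291667/3) × 15.488407 = 1.505817
Exact value: 1.505756
Error: 0.000061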